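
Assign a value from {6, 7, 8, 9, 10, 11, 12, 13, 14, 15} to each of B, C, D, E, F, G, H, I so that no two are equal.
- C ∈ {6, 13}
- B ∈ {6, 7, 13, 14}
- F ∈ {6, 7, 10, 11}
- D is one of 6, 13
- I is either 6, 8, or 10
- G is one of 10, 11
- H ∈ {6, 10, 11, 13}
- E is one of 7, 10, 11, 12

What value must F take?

Among the 8 variables, 8 fits only I (and all 8 values in {6, 7, 8, 10, 11, 12, 13, 14} must be used), so I = 8.
The 7 still-open variables together cover exactly {6, 7, 10, 11, 12, 13, 14} — 7 values for 7 variables — and 12 appears only in E's list, so E = 12.
Among the 6 still-open variables, 14 fits only B (and all 6 values in {6, 7, 10, 11, 13, 14} must be used), so B = 14.
The 5 still-open variables draw from only 5 values {6, 7, 10, 11, 13}, so each is used; only F can be 7, hence F = 7.

7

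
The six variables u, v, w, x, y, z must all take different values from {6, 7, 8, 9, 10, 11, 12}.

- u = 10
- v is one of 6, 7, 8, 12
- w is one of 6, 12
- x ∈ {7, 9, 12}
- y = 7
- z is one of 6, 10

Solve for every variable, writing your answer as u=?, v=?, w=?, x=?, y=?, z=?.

u=10, v=8, w=12, x=9, y=7, z=6

u must be 10 (only option left). Strike 10 from z.
y's domain is down to {7}, so y = 7. Eliminate 7 elsewhere: v, x.
z's domain is down to {6}, so z = 6. So v, w can't be 6.
w has just one choice, so w = 12. Strike 12 from v, x.
x has just one choice, so x = 9.
v has just one choice, so v = 8.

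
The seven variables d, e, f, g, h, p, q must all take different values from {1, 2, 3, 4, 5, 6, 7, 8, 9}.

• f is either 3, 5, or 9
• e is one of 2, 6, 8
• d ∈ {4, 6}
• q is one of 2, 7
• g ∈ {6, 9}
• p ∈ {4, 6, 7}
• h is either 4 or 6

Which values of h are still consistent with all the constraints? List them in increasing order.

4, 6

The 2 variables d and h are confined to {4, 6}, which locks those values in; drop them from e, g, p.
g must be 9 (only option left). So f can't be 9.
p has just one choice, so p = 7. Remove 7 from q.
q must be 2 (only option left). So e can't be 2.
e's domain is down to {8}, so e = 8.
No further eliminations apply; h can still be any of 4, 6.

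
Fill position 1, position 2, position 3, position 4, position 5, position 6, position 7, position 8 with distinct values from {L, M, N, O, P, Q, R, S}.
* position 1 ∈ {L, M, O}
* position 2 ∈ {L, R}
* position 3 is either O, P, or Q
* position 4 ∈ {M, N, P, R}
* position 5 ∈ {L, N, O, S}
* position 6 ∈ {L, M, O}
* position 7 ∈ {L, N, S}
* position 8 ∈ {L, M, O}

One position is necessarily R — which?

The 8 variables draw from only 8 values {L, M, N, O, P, Q, R, S}, so each is used; only position 3 can be Q, hence position 3 = Q.
The 7 still-open variables draw from only 7 values {L, M, N, O, P, R, S}, so each is used; only position 4 can be P, hence position 4 = P.
Among the 6 still-open variables, R fits only position 2 (and all 6 values in {L, M, N, O, R, S} must be used), so position 2 = R.

position 2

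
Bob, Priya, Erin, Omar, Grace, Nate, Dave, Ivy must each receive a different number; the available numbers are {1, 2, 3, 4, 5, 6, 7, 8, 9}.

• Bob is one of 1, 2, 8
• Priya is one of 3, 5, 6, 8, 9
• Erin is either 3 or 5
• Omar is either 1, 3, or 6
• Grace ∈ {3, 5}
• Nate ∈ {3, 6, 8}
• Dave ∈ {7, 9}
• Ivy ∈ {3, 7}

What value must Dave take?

The 8 variables draw from only 8 values {1, 2, 3, 5, 6, 7, 8, 9}, so each is used; only Bob can be 2, hence Bob = 2.
The 7 still-open variables draw from only 7 values {1, 3, 5, 6, 7, 8, 9}, so each is used; only Omar can be 1, hence Omar = 1.
Erin and Grace between them cover only {3, 5} — a naked pair. Remove those values from Priya, Nate, Ivy.
Ivy must be 7 (only option left). Strike 7 from Dave.
So Dave = 9.

9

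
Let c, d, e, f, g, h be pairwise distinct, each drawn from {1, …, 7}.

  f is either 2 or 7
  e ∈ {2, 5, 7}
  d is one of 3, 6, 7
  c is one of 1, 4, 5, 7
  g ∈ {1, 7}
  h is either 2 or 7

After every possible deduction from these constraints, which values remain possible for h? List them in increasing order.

2, 7

f and h share exactly the 2 values {2, 7}; by pigeonhole those values go to them, so strike 2, 7 from c, d, e, g.
e's domain is down to {5}, so e = 5. Remove 5 from c.
That leaves g = 1. So c can't be 1.
c has just one choice, so c = 4.
No further eliminations apply; h can still be any of 2, 7.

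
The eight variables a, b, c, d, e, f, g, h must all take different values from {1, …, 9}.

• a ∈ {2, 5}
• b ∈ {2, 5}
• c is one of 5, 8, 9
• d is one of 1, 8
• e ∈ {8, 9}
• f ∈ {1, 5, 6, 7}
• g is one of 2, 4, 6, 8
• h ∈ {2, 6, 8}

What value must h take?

6

Among the 8 variables, 4 fits only g (and all 8 values in {1, 2, 4, 5, 6, 7, 8, 9} must be used), so g = 4.
The 7 still-open variables together cover exactly {1, 2, 5, 6, 7, 8, 9} — 7 values for 7 variables — and 7 appears only in f's list, so f = 7.
The 6 still-open variables draw from only 6 values {1, 2, 5, 6, 8, 9}, so each is used; only d can be 1, hence d = 1.
The 5 still-open variables draw from only 5 values {2, 5, 6, 8, 9}, so each is used; only h can be 6, hence h = 6.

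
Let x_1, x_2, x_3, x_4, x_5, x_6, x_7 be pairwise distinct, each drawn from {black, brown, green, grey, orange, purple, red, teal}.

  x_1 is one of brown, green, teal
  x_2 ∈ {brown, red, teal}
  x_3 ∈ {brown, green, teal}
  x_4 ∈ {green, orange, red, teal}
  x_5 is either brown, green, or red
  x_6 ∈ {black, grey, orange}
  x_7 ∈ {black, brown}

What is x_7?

Among the 7 variables, grey fits only x_6 (and all 7 values in {black, brown, green, grey, orange, red, teal} must be used), so x_6 = grey.
Among the 6 still-open variables, black fits only x_7 (and all 6 values in {black, brown, green, orange, red, teal} must be used), so x_7 = black.

black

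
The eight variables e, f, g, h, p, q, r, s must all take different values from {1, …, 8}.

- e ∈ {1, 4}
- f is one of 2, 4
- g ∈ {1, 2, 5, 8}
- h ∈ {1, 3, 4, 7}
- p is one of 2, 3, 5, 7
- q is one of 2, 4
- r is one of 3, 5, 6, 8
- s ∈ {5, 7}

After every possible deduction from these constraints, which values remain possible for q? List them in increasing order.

2, 4

The 8 variables together cover exactly {1, 2, 3, 4, 5, 6, 7, 8} — 8 values for 8 variables — and 6 appears only in r's list, so r = 6.
The 7 still-open variables together cover exactly {1, 2, 3, 4, 5, 7, 8} — 7 values for 7 variables — and 8 appears only in g's list, so g = 8.
f and q share exactly the 2 values {2, 4}; by pigeonhole those values go to them, so strike 2, 4 from e, h, p.
e must be 1 (only option left). Eliminate 1 elsewhere: h.
No further eliminations apply; q can still be any of 2, 4.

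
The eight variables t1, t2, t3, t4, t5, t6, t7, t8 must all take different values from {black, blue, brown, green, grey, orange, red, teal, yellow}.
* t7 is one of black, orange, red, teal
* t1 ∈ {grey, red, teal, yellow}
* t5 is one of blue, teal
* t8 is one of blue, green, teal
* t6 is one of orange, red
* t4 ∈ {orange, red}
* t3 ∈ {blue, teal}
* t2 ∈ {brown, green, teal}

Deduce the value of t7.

black

t3 and t5 between them cover only {blue, teal} — a naked pair. Remove those values from t1, t2, t7, t8.
t8 must be green (only option left). Remove green from t2.
t2 has just one choice, so t2 = brown.
t4 and t6 between them cover only {orange, red} — a naked pair. Remove those values from t1, t7.
So t7 = black.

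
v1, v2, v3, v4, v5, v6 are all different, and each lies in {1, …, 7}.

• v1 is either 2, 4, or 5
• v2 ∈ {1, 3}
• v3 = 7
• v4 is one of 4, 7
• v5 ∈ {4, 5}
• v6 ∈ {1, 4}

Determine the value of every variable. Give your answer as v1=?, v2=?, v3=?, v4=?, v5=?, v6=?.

v1=2, v2=3, v3=7, v4=4, v5=5, v6=1

v3's domain is down to {7}, so v3 = 7. Strike 7 from v4.
v4's domain is down to {4}, so v4 = 4. Strike 4 from v1, v5, v6.
v5 has just one choice, so v5 = 5. Remove 5 from v1.
v6 must be 1 (only option left). Strike 1 from v2.
v1's domain is down to {2}, so v1 = 2.
v2's domain is down to {3}, so v2 = 3.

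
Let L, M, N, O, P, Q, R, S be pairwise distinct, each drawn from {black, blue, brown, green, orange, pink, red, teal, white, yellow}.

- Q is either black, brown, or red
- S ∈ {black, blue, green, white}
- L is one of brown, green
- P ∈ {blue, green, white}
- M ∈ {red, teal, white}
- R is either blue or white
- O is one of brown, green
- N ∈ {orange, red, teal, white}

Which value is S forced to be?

black

Among the 8 variables, orange fits only N (and all 8 values in {black, blue, brown, green, orange, red, teal, white} must be used), so N = orange.
Among the 7 still-open variables, teal fits only M (and all 7 values in {black, blue, brown, green, red, teal, white} must be used), so M = teal.
The 6 still-open variables together cover exactly {black, blue, brown, green, red, white} — 6 values for 6 variables — and red appears only in Q's list, so Q = red.
The 5 still-open variables together cover exactly {black, blue, brown, green, white} — 5 values for 5 variables — and black appears only in S's list, so S = black.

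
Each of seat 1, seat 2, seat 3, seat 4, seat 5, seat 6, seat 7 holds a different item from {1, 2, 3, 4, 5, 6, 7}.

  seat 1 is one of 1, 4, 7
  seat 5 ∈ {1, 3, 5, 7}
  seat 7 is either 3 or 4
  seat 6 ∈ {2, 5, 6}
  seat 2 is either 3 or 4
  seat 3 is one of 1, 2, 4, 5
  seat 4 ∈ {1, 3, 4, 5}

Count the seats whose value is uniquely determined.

Among the 7 variables, 6 fits only seat 6 (and all 7 values in {1, 2, 3, 4, 5, 6, 7} must be used), so seat 6 = 6.
The 6 still-open variables together cover exactly {1, 2, 3, 4, 5, 7} — 6 values for 6 variables — and 2 appears only in seat 3's list, so seat 3 = 2.
The 2 variables seat 2 and seat 7 are confined to {3, 4}, which locks those values in; drop them from seat 1, seat 4, seat 5.
Determined: seat 3=2, seat 6=6. The other seats each still have more than one consistent value. That makes 2.

2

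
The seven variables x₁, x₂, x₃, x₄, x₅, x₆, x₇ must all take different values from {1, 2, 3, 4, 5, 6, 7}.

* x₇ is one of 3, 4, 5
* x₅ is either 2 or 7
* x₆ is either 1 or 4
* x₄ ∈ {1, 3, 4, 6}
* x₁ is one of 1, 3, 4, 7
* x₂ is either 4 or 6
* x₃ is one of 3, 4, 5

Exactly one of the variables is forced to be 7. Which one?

The 7 variables together cover exactly {1, 2, 3, 4, 5, 6, 7} — 7 values for 7 variables — and 2 appears only in x₅'s list, so x₅ = 2.
The 6 still-open variables together cover exactly {1, 3, 4, 5, 6, 7} — 6 values for 6 variables — and 7 appears only in x₁'s list, so x₁ = 7.

x₁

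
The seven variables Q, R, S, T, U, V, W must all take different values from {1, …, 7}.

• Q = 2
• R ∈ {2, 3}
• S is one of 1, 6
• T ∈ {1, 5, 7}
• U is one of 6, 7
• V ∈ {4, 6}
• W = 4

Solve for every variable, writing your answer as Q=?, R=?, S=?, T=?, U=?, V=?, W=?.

Q has just one choice, so Q = 2. Strike 2 from R.
R must be 3 (only option left).
W must be 4 (only option left). Eliminate 4 elsewhere: V.
V's domain is down to {6}, so V = 6. So S, U can't be 6.
That leaves S = 1. Eliminate 1 elsewhere: T.
U must be 7 (only option left). Remove 7 from T.
That leaves T = 5.

Q=2, R=3, S=1, T=5, U=7, V=6, W=4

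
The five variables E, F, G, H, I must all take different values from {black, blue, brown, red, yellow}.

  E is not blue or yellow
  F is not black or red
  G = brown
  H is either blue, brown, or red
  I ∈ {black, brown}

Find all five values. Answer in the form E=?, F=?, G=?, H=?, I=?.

G has just one choice, so G = brown. Eliminate brown elsewhere: E, F, H, I.
I's domain is down to {black}, so I = black. Eliminate black elsewhere: E.
E must be red (only option left). So H can't be red.
That leaves H = blue. Eliminate blue elsewhere: F.
F must be yellow (only option left).

E=red, F=yellow, G=brown, H=blue, I=black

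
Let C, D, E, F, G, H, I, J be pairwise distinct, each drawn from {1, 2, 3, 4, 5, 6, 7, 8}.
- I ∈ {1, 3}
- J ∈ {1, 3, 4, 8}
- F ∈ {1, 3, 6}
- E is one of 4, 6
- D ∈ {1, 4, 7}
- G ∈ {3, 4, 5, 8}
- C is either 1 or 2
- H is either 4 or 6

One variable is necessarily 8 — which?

J

Among the 8 variables, 2 fits only C (and all 8 values in {1, 2, 3, 4, 5, 6, 7, 8} must be used), so C = 2.
The 7 still-open variables draw from only 7 values {1, 3, 4, 5, 6, 7, 8}, so each is used; only G can be 5, hence G = 5.
The 6 still-open variables draw from only 6 values {1, 3, 4, 6, 7, 8}, so each is used; only D can be 7, hence D = 7.
The 5 still-open variables together cover exactly {1, 3, 4, 6, 8} — 5 values for 5 variables — and 8 appears only in J's list, so J = 8.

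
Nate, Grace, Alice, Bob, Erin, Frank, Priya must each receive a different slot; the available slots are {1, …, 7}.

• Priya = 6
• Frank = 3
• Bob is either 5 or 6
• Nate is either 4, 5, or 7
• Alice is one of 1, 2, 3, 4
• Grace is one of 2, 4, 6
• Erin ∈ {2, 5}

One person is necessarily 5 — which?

Bob

Frank has just one choice, so Frank = 3. Eliminate 3 elsewhere: Alice.
Priya's domain is down to {6}, so Priya = 6. Remove 6 from Grace, Bob.
So 5 goes to Bob.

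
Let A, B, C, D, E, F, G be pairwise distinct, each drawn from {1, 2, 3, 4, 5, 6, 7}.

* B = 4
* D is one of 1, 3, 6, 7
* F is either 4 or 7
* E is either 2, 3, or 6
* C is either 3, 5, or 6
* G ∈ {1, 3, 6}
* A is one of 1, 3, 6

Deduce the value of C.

B has just one choice, so B = 4. Strike 4 from F.
F has just one choice, so F = 7. Eliminate 7 elsewhere: D.
The 5 still-open variables draw from only 5 values {1, 2, 3, 5, 6}, so each is used; only E can be 2, hence E = 2.
The 4 still-open variables draw from only 4 values {1, 3, 5, 6}, so each is used; only C can be 5, hence C = 5.

5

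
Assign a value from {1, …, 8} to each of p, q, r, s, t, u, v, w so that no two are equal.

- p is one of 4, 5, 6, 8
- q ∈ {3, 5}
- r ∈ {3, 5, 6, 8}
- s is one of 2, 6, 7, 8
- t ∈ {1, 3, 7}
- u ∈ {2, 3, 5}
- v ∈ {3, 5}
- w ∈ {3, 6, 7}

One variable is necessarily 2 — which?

The 8 variables draw from only 8 values {1, 2, 3, 4, 5, 6, 7, 8}, so each is used; only t can be 1, hence t = 1.
The 7 still-open variables draw from only 7 values {2, 3, 4, 5, 6, 7, 8}, so each is used; only p can be 4, hence p = 4.
q and v share exactly the 2 values {3, 5}; by pigeonhole those values go to them, so strike 3, 5 from r, u, w.

u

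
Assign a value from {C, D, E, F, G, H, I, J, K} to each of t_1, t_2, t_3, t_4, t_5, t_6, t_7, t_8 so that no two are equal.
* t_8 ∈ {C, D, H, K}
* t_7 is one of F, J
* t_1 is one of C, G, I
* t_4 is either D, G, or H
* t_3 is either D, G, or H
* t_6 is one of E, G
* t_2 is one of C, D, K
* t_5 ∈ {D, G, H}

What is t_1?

I

The 3 variables t_3, t_4, t_5 are confined to {D, G, H}, which locks those values in; drop them from t_1, t_2, t_6, t_8.
t_6's domain is down to {E}, so t_6 = E.
t_2 and t_8 share exactly the 2 values {C, K}; by pigeonhole those values go to them, so strike C, K from t_1.
So t_1 = I.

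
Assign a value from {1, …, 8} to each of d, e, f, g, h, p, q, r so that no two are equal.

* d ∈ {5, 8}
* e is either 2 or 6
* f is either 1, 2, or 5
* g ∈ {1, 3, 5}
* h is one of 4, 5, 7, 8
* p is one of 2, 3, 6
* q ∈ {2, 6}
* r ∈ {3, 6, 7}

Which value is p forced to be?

The 8 variables draw from only 8 values {1, 2, 3, 4, 5, 6, 7, 8}, so each is used; only h can be 4, hence h = 4.
The 7 still-open variables draw from only 7 values {1, 2, 3, 5, 6, 7, 8}, so each is used; only r can be 7, hence r = 7.
The 6 still-open variables draw from only 6 values {1, 2, 3, 5, 6, 8}, so each is used; only d can be 8, hence d = 8.
The 2 variables e and q are confined to {2, 6}, which locks those values in; drop them from f, p.
So p = 3.

3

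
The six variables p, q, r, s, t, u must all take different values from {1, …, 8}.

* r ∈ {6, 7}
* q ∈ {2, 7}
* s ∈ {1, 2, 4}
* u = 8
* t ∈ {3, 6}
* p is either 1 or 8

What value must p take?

1

u's domain is down to {8}, so u = 8. Strike 8 from p.
So p = 1.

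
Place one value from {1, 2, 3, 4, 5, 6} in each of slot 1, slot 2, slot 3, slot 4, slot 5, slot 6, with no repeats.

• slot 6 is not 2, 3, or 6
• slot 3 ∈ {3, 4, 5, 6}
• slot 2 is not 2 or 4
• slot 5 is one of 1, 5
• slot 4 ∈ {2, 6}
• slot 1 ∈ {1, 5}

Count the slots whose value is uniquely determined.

The 6 variables draw from only 6 values {1, 2, 3, 4, 5, 6}, so each is used; only slot 4 can be 2, hence slot 4 = 2.
slot 1 and slot 5 share exactly the 2 values {1, 5}; by pigeonhole those values go to them, so strike 1, 5 from slot 2, slot 3, slot 6.
That leaves slot 6 = 4. Remove 4 from slot 3.
Determined: slot 4=2, slot 6=4. The other slots each still have more than one consistent value. That makes 2.

2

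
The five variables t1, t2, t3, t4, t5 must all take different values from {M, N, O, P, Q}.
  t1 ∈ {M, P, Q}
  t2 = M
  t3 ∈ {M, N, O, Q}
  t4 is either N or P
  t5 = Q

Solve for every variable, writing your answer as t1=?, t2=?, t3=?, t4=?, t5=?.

t2 must be M (only option left). Remove M from t1, t3.
t5's domain is down to {Q}, so t5 = Q. Remove Q from t1, t3.
That leaves t1 = P. Strike P from t4.
t4's domain is down to {N}, so t4 = N. So t3 can't be N.
t3 has just one choice, so t3 = O.

t1=P, t2=M, t3=O, t4=N, t5=Q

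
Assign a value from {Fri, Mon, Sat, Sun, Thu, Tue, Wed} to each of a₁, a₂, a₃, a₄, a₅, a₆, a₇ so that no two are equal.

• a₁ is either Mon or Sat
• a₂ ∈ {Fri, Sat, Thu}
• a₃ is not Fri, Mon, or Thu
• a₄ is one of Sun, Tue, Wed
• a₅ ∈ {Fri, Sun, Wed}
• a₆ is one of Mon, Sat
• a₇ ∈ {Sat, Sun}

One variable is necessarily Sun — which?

a₇

Among the 7 variables, Thu fits only a₂ (and all 7 values in {Fri, Mon, Sat, Sun, Thu, Tue, Wed} must be used), so a₂ = Thu.
The 6 still-open variables together cover exactly {Fri, Mon, Sat, Sun, Tue, Wed} — 6 values for 6 variables — and Fri appears only in a₅'s list, so a₅ = Fri.
a₁ and a₆ between them cover only {Mon, Sat} — a naked pair. Remove those values from a₃, a₇.
So Sun goes to a₇.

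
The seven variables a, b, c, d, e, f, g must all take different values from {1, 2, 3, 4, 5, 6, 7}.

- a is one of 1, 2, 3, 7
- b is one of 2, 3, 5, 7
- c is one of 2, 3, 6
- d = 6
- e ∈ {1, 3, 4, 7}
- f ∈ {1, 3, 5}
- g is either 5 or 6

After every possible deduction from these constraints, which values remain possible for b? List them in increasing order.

d must be 6 (only option left). Eliminate 6 elsewhere: c, g.
g has just one choice, so g = 5. So b, f can't be 5.
Among the 5 still-open variables, 4 fits only e (and all 5 values in {1, 2, 3, 4, 7} must be used), so e = 4.
No further eliminations apply; b can still be any of 2, 3, 7.

2, 3, 7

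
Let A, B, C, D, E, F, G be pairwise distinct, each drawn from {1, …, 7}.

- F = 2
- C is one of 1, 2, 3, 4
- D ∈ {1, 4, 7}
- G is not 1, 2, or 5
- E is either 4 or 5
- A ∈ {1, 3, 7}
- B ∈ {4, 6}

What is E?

5

F must be 2 (only option left). Remove 2 from C.
The 6 still-open variables draw from only 6 values {1, 3, 4, 5, 6, 7}, so each is used; only E can be 5, hence E = 5.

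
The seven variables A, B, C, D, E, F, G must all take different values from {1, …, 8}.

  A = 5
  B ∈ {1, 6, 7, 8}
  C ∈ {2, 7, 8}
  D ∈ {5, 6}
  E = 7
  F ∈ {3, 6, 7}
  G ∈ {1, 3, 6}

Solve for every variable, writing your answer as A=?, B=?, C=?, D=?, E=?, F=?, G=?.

A has just one choice, so A = 5. Remove 5 from D.
D must be 6 (only option left). Eliminate 6 elsewhere: B, F, G.
That leaves E = 7. Remove 7 from B, C, F.
That leaves F = 3. So G can't be 3.
G has just one choice, so G = 1. Strike 1 from B.
B must be 8 (only option left). Strike 8 from C.
That leaves C = 2.

A=5, B=8, C=2, D=6, E=7, F=3, G=1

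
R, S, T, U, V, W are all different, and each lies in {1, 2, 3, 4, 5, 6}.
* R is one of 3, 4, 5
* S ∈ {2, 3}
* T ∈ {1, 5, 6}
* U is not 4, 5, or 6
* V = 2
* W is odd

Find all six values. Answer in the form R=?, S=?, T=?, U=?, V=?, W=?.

R=4, S=3, T=6, U=1, V=2, W=5

V has just one choice, so V = 2. Strike 2 from S, U.
S must be 3 (only option left). So R, U, W can't be 3.
U must be 1 (only option left). Strike 1 from T, W.
That leaves W = 5. Strike 5 from R, T.
R has just one choice, so R = 4.
T has just one choice, so T = 6.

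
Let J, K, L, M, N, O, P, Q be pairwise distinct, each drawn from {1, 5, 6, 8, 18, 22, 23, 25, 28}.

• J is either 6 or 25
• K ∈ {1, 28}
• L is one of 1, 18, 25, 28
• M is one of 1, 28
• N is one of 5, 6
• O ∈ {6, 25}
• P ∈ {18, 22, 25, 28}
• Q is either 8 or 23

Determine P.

J and O share exactly the 2 values {6, 25}; by pigeonhole those values go to them, so strike 6, 25 from L, N, P.
That leaves N = 5.
K and M share exactly the 2 values {1, 28}; by pigeonhole those values go to them, so strike 1, 28 from L, P.
L has just one choice, so L = 18. So P can't be 18.
So P = 22.

22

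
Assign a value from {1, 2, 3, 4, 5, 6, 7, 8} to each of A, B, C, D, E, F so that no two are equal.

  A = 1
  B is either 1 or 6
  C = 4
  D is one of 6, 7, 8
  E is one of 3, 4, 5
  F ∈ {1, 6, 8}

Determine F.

A must be 1 (only option left). Strike 1 from B, F.
B must be 6 (only option left). Strike 6 from D, F.
So F = 8.

8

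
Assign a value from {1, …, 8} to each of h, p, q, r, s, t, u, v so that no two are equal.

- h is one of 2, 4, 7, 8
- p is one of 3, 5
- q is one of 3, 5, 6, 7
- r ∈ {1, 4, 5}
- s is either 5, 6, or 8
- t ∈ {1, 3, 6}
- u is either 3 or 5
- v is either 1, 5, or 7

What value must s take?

Among the 8 variables, 2 fits only h (and all 8 values in {1, 2, 3, 4, 5, 6, 7, 8} must be used), so h = 2.
The 7 still-open variables draw from only 7 values {1, 3, 4, 5, 6, 7, 8}, so each is used; only r can be 4, hence r = 4.
The 6 still-open variables together cover exactly {1, 3, 5, 6, 7, 8} — 6 values for 6 variables — and 8 appears only in s's list, so s = 8.

8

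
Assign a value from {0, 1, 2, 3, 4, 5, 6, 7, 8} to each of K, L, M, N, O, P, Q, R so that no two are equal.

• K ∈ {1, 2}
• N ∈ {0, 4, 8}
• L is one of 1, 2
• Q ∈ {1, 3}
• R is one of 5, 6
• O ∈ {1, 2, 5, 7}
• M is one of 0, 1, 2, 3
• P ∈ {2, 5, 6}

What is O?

K and L between them cover only {1, 2} — a naked pair. Remove those values from M, O, P, Q.
Q must be 3 (only option left). Remove 3 from M.
M's domain is down to {0}, so M = 0. Remove 0 from N.
P and R between them cover only {5, 6} — a naked pair. Remove those values from O.
So O = 7.

7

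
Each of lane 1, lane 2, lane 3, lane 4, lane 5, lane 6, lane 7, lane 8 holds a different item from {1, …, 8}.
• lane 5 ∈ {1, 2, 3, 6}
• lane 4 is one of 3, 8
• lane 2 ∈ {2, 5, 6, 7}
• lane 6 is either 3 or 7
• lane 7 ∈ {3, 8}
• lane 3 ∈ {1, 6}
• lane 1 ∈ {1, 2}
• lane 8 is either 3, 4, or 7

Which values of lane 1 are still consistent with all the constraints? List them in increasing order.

The 8 variables together cover exactly {1, 2, 3, 4, 5, 6, 7, 8} — 8 values for 8 variables — and 4 appears only in lane 8's list, so lane 8 = 4.
The 7 still-open variables together cover exactly {1, 2, 3, 5, 6, 7, 8} — 7 values for 7 variables — and 5 appears only in lane 2's list, so lane 2 = 5.
The 6 still-open variables draw from only 6 values {1, 2, 3, 6, 7, 8}, so each is used; only lane 6 can be 7, hence lane 6 = 7.
The 2 variables lane 4 and lane 7 are confined to {3, 8}, which locks those values in; drop them from lane 5.
No further eliminations apply; lane 1 can still be any of 1, 2.

1, 2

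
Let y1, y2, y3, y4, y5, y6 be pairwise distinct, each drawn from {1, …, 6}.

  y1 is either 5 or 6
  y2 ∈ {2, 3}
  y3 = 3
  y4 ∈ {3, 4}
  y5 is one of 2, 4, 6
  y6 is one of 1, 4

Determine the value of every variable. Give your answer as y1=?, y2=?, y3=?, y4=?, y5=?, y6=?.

y1=5, y2=2, y3=3, y4=4, y5=6, y6=1

y3 must be 3 (only option left). Strike 3 from y2, y4.
y4 must be 4 (only option left). Strike 4 from y5, y6.
y6's domain is down to {1}, so y6 = 1.
That leaves y2 = 2. Eliminate 2 elsewhere: y5.
y5's domain is down to {6}, so y5 = 6. Eliminate 6 elsewhere: y1.
y1's domain is down to {5}, so y1 = 5.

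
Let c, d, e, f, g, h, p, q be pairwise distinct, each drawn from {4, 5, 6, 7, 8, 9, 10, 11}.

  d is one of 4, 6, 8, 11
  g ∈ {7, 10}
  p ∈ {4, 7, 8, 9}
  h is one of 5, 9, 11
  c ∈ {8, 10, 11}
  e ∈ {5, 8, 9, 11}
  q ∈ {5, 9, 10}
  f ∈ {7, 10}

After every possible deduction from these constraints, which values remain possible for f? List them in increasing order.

7, 10

Among the 8 variables, 6 fits only d (and all 8 values in {4, 5, 6, 7, 8, 9, 10, 11} must be used), so d = 6.
The 7 still-open variables draw from only 7 values {4, 5, 7, 8, 9, 10, 11}, so each is used; only p can be 4, hence p = 4.
f and g share exactly the 2 values {7, 10}; by pigeonhole those values go to them, so strike 7, 10 from c, q.
No further eliminations apply; f can still be any of 7, 10.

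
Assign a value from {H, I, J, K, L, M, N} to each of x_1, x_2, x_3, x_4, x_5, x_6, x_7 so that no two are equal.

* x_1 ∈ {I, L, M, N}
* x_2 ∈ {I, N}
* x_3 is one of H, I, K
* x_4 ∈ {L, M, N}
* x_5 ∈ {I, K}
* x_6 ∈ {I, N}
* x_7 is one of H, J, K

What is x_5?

K

Among the 7 variables, J fits only x_7 (and all 7 values in {H, I, J, K, L, M, N} must be used), so x_7 = J.
The 6 still-open variables draw from only 6 values {H, I, K, L, M, N}, so each is used; only x_3 can be H, hence x_3 = H.
The 5 still-open variables draw from only 5 values {I, K, L, M, N}, so each is used; only x_5 can be K, hence x_5 = K.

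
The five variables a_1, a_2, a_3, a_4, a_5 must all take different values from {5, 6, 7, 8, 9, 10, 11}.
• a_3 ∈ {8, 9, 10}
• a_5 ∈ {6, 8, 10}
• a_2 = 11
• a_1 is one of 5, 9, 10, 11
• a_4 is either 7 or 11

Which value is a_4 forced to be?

a_2 must be 11 (only option left). Remove 11 from a_1, a_4.
So a_4 = 7.

7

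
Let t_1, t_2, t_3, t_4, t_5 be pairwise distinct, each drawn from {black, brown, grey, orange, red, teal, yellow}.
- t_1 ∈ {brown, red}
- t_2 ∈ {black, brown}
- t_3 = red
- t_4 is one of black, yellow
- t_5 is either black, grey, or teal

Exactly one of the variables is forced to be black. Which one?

t_3 must be red (only option left). Strike red from t_1.
t_1 has just one choice, so t_1 = brown. Eliminate brown elsewhere: t_2.
So black goes to t_2.

t_2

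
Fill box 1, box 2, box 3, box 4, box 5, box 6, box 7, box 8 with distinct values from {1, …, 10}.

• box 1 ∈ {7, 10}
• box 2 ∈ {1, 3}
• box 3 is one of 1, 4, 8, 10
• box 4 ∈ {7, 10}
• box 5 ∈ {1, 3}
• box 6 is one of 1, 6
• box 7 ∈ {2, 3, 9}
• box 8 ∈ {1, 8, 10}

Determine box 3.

box 1 and box 4 share exactly the 2 values {7, 10}; by pigeonhole those values go to them, so strike 7, 10 from box 3, box 8.
box 2 and box 5 share exactly the 2 values {1, 3}; by pigeonhole those values go to them, so strike 1, 3 from box 3, box 6, box 7, box 8.
That leaves box 6 = 6.
box 8 has just one choice, so box 8 = 8. Strike 8 from box 3.
So box 3 = 4.

4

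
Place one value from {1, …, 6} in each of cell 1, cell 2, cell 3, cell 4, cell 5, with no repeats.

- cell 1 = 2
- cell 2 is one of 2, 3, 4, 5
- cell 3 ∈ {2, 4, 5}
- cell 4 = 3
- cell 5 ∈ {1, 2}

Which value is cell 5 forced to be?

1

cell 1's domain is down to {2}, so cell 1 = 2. So cell 2, cell 3, cell 5 can't be 2.
So cell 5 = 1.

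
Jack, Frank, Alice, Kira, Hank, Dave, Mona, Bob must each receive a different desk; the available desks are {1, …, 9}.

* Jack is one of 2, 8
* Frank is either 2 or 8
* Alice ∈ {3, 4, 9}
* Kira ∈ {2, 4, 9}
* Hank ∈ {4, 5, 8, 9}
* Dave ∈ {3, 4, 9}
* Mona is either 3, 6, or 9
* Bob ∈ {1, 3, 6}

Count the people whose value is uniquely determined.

3

The 8 variables draw from only 8 values {1, 2, 3, 4, 5, 6, 8, 9}, so each is used; only Bob can be 1, hence Bob = 1.
The 7 still-open variables together cover exactly {2, 3, 4, 5, 6, 8, 9} — 7 values for 7 variables — and 5 appears only in Hank's list, so Hank = 5.
The 6 still-open variables together cover exactly {2, 3, 4, 6, 8, 9} — 6 values for 6 variables — and 6 appears only in Mona's list, so Mona = 6.
Jack and Frank share exactly the 2 values {2, 8}; by pigeonhole those values go to them, so strike 2, 8 from Kira.
Determined: Hank=5, Mona=6, Bob=1. The other people each still have more than one consistent value. That makes 3.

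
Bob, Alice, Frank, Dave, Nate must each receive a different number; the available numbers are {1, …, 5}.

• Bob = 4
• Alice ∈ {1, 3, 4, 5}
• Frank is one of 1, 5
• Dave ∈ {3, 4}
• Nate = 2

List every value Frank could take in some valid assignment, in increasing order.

1, 5

Bob must be 4 (only option left). So Alice, Dave can't be 4.
Dave has just one choice, so Dave = 3. So Alice can't be 3.
That leaves Nate = 2.
No further eliminations apply; Frank can still be any of 1, 5.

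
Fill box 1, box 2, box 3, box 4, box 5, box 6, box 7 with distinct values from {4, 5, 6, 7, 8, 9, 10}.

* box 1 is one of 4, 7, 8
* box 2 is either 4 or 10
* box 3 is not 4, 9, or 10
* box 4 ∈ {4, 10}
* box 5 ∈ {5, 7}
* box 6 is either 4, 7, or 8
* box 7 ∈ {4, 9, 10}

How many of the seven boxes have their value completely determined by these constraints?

3

The 7 variables draw from only 7 values {4, 5, 6, 7, 8, 9, 10}, so each is used; only box 3 can be 6, hence box 3 = 6.
Among the 6 still-open variables, 5 fits only box 5 (and all 6 values in {4, 5, 7, 8, 9, 10} must be used), so box 5 = 5.
The 5 still-open variables draw from only 5 values {4, 7, 8, 9, 10}, so each is used; only box 7 can be 9, hence box 7 = 9.
box 2 and box 4 between them cover only {4, 10} — a naked pair. Remove those values from box 1, box 6.
Determined: box 3=6, box 5=5, box 7=9. The other boxes each still have more than one consistent value. That makes 3.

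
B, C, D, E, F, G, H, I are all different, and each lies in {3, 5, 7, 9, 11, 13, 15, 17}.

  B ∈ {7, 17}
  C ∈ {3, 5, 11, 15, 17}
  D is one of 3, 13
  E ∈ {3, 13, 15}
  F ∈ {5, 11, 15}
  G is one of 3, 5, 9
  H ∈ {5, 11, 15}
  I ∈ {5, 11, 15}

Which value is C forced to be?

17

The 8 variables together cover exactly {3, 5, 7, 9, 11, 13, 15, 17} — 8 values for 8 variables — and 7 appears only in B's list, so B = 7.
Among the 7 still-open variables, 9 fits only G (and all 7 values in {3, 5, 9, 11, 13, 15, 17} must be used), so G = 9.
The 6 still-open variables together cover exactly {3, 5, 11, 13, 15, 17} — 6 values for 6 variables — and 17 appears only in C's list, so C = 17.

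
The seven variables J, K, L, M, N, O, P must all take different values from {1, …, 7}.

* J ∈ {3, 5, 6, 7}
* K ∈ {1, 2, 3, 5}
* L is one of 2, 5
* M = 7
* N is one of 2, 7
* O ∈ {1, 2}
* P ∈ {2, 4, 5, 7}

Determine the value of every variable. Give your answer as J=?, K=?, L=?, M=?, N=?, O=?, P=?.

J=6, K=3, L=5, M=7, N=2, O=1, P=4

M must be 7 (only option left). So J, N, P can't be 7.
N has just one choice, so N = 2. Remove 2 from K, L, O, P.
O has just one choice, so O = 1. Strike 1 from K.
L's domain is down to {5}, so L = 5. Strike 5 from J, K, P.
P has just one choice, so P = 4.
K has just one choice, so K = 3. Strike 3 from J.
J's domain is down to {6}, so J = 6.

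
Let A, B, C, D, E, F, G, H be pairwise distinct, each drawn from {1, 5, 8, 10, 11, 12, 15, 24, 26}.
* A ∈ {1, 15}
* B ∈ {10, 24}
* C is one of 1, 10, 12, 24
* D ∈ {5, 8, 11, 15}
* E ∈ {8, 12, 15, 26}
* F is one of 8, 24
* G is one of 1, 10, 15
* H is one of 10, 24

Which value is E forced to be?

26

B and H share exactly the 2 values {10, 24}; by pigeonhole those values go to them, so strike 10, 24 from C, F, G.
That leaves F = 8. So D, E can't be 8.
A and G share exactly the 2 values {1, 15}; by pigeonhole those values go to them, so strike 1, 15 from C, D, E.
C's domain is down to {12}, so C = 12. So E can't be 12.
So E = 26.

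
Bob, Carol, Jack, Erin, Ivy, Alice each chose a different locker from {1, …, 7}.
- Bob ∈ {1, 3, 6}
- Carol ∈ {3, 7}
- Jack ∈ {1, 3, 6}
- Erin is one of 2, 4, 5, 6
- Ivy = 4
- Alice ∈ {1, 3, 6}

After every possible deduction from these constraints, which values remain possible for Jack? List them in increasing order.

Ivy's domain is down to {4}, so Ivy = 4. Remove 4 from Erin.
Bob, Jack, Alice between them cover only {1, 3, 6} — a naked triple. Remove those values from Carol, Erin.
That leaves Carol = 7.
No further eliminations apply; Jack can still be any of 1, 3, 6.

1, 3, 6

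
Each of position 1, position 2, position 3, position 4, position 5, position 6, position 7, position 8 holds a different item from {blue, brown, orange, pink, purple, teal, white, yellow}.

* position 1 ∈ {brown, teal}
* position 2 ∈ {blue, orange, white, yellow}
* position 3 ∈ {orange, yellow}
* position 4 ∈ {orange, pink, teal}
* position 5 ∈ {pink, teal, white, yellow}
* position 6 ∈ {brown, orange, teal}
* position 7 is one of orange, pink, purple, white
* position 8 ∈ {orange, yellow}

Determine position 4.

pink

The 8 variables draw from only 8 values {blue, brown, orange, pink, purple, teal, white, yellow}, so each is used; only position 2 can be blue, hence position 2 = blue.
The 7 still-open variables together cover exactly {brown, orange, pink, purple, teal, white, yellow} — 7 values for 7 variables — and purple appears only in position 7's list, so position 7 = purple.
Among the 6 still-open variables, white fits only position 5 (and all 6 values in {brown, orange, pink, teal, white, yellow} must be used), so position 5 = white.
Among the 5 still-open variables, pink fits only position 4 (and all 5 values in {brown, orange, pink, teal, yellow} must be used), so position 4 = pink.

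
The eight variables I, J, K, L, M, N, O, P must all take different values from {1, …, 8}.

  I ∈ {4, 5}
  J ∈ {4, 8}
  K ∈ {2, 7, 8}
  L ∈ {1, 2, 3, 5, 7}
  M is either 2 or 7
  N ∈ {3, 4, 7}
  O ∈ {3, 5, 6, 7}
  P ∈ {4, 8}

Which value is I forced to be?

5

Among the 8 variables, 1 fits only L (and all 8 values in {1, 2, 3, 4, 5, 6, 7, 8} must be used), so L = 1.
The 7 still-open variables together cover exactly {2, 3, 4, 5, 6, 7, 8} — 7 values for 7 variables — and 6 appears only in O's list, so O = 6.
Among the 6 still-open variables, 3 fits only N (and all 6 values in {2, 3, 4, 5, 7, 8} must be used), so N = 3.
The 5 still-open variables draw from only 5 values {2, 4, 5, 7, 8}, so each is used; only I can be 5, hence I = 5.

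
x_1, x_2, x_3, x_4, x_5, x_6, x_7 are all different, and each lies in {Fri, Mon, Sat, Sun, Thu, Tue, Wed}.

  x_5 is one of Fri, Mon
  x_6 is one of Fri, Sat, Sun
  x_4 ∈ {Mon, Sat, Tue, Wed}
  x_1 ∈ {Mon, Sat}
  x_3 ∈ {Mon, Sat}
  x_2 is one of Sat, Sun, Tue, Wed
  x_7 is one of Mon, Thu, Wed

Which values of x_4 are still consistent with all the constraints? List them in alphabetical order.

The 7 variables draw from only 7 values {Fri, Mon, Sat, Sun, Thu, Tue, Wed}, so each is used; only x_7 can be Thu, hence x_7 = Thu.
The 2 variables x_1 and x_3 are confined to {Mon, Sat}, which locks those values in; drop them from x_2, x_4, x_5, x_6.
That leaves x_5 = Fri. Eliminate Fri elsewhere: x_6.
x_6 has just one choice, so x_6 = Sun. Remove Sun from x_2.
No further eliminations apply; x_4 can still be any of Tue, Wed.

Tue, Wed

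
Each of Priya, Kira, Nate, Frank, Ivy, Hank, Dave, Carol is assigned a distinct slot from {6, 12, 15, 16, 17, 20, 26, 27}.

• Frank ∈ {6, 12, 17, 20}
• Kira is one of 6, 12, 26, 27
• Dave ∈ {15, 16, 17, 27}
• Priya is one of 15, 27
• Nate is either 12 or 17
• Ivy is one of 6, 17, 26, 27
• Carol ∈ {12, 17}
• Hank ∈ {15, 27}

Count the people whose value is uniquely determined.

The 8 variables together cover exactly {6, 12, 15, 16, 17, 20, 26, 27} — 8 values for 8 variables — and 16 appears only in Dave's list, so Dave = 16.
The 7 still-open variables together cover exactly {6, 12, 15, 17, 20, 26, 27} — 7 values for 7 variables — and 20 appears only in Frank's list, so Frank = 20.
The 2 variables Priya and Hank are confined to {15, 27}, which locks those values in; drop them from Kira, Ivy.
The 2 variables Nate and Carol are confined to {12, 17}, which locks those values in; drop them from Kira, Ivy.
Determined: Frank=20, Dave=16. The other people each still have more than one consistent value. That makes 2.

2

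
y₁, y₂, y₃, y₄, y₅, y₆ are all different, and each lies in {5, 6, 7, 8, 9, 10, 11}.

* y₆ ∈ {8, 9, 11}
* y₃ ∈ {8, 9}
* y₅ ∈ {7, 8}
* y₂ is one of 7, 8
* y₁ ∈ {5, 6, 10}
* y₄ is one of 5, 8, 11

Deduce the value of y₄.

y₂ and y₅ share exactly the 2 values {7, 8}; by pigeonhole those values go to them, so strike 7, 8 from y₃, y₄, y₆.
y₃ must be 9 (only option left). Eliminate 9 elsewhere: y₆.
y₆ has just one choice, so y₆ = 11. Eliminate 11 elsewhere: y₄.
So y₄ = 5.

5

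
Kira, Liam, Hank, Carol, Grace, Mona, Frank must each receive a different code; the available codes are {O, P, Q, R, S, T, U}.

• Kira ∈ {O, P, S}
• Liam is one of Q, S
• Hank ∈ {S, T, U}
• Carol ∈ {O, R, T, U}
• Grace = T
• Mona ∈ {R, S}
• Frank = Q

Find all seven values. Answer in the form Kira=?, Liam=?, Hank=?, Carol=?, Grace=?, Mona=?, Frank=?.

Kira=P, Liam=S, Hank=U, Carol=O, Grace=T, Mona=R, Frank=Q

Grace has just one choice, so Grace = T. Strike T from Hank, Carol.
Frank's domain is down to {Q}, so Frank = Q. Strike Q from Liam.
Liam's domain is down to {S}, so Liam = S. Eliminate S elsewhere: Kira, Hank, Mona.
That leaves Hank = U. So Carol can't be U.
Mona has just one choice, so Mona = R. So Carol can't be R.
Carol's domain is down to {O}, so Carol = O. Strike O from Kira.
Kira has just one choice, so Kira = P.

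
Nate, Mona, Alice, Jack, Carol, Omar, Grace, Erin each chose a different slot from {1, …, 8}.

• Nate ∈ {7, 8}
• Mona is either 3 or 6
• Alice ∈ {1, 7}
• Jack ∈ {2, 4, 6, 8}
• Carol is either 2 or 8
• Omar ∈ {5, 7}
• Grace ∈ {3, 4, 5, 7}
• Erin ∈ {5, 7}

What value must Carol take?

2

The 8 variables together cover exactly {1, 2, 3, 4, 5, 6, 7, 8} — 8 values for 8 variables — and 1 appears only in Alice's list, so Alice = 1.
Omar and Erin share exactly the 2 values {5, 7}; by pigeonhole those values go to them, so strike 5, 7 from Nate, Grace.
Nate's domain is down to {8}, so Nate = 8. Strike 8 from Jack, Carol.
So Carol = 2.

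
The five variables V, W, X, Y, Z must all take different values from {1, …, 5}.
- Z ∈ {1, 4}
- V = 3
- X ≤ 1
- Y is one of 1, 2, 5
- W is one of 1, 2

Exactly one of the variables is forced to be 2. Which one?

W

V must be 3 (only option left).
X must be 1 (only option left). So W, Y, Z can't be 1.
So 2 goes to W.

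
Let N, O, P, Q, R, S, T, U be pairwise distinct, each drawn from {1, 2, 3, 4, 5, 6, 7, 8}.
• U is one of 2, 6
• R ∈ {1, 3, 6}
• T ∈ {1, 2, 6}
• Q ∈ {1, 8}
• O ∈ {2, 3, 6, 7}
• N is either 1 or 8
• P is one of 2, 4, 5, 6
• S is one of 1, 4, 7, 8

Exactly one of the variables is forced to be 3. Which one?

R

The 8 variables draw from only 8 values {1, 2, 3, 4, 5, 6, 7, 8}, so each is used; only P can be 5, hence P = 5.
The 7 still-open variables draw from only 7 values {1, 2, 3, 4, 6, 7, 8}, so each is used; only S can be 4, hence S = 4.
The 6 still-open variables draw from only 6 values {1, 2, 3, 6, 7, 8}, so each is used; only O can be 7, hence O = 7.
Among the 5 still-open variables, 3 fits only R (and all 5 values in {1, 2, 3, 6, 8} must be used), so R = 3.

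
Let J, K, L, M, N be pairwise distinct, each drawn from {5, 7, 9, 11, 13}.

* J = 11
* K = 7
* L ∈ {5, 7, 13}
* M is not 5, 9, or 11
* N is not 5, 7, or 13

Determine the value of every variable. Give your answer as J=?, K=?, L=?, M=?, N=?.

J=11, K=7, L=5, M=13, N=9

J's domain is down to {11}, so J = 11. Strike 11 from N.
That leaves K = 7. Eliminate 7 elsewhere: L, M.
That leaves M = 13. Strike 13 from L.
N has just one choice, so N = 9.
L must be 5 (only option left).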